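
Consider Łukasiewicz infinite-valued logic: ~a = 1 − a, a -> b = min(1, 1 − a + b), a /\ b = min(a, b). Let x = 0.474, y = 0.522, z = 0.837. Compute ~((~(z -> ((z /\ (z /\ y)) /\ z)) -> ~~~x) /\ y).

0.478

z /\ y = min(0.837, 0.522) = 0.522
z /\ (z /\ y) = min(0.837, 0.522) = 0.522
(z /\ (z /\ y)) /\ z = min(0.522, 0.837) = 0.522
z -> ((z /\ (z /\ y)) /\ z) = min(1, 1 − 0.837 + 0.522) = min(1, 0.685) = 0.685
~(z -> ((z /\ (z /\ y)) /\ z)) = 1 − 0.685 = 0.315
~x = 1 − 0.474 = 0.526
~~x = 1 − 0.526 = 0.474
~~~x = 1 − 0.474 = 0.526
~(z -> ((z /\ (z /\ y)) /\ z)) -> ~~~x = min(1, 1 − 0.315 + 0.526) = min(1, 1.211) = 1.000
(~(z -> ((z /\ (z /\ y)) /\ z)) -> ~~~x) /\ y = min(1.000, 0.522) = 0.522
~((~(z -> ((z /\ (z /\ y)) /\ z)) -> ~~~x) /\ y) = 1 − 0.522 = 0.478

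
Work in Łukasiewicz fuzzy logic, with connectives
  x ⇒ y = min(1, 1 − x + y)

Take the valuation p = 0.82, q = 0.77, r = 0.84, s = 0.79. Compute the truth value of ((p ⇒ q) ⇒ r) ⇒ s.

p ⇒ q = min(1, 1 − 0.82 + 0.77) = min(1, 0.95) = 0.95
(p ⇒ q) ⇒ r = min(1, 1 − 0.95 + 0.84) = min(1, 0.89) = 0.89
((p ⇒ q) ⇒ r) ⇒ s = min(1, 1 − 0.89 + 0.79) = min(1, 0.90) = 0.90

0.90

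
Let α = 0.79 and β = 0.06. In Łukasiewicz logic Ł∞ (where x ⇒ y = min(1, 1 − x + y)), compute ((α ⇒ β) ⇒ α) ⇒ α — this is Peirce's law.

0.79

α ⇒ β = min(1, 1 − 0.79 + 0.06) = min(1, 0.27) = 0.27
(α ⇒ β) ⇒ α = min(1, 1 − 0.27 + 0.79) = min(1, 1.52) = 1.00
((α ⇒ β) ⇒ α) ⇒ α = min(1, 1 − 1.00 + 0.79) = min(1, 0.79) = 0.79
(The value 0.79 < 1 shows this instance is not satisfied; not a Ł∞-tautology in general.)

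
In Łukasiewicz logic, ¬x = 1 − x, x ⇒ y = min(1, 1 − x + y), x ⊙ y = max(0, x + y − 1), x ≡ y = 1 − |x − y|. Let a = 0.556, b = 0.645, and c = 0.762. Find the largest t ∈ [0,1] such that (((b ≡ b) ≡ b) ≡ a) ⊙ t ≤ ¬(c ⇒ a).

0.295

b ≡ b = 1 − |0.645 − 0.645| = 1 − 0.000 = 1.000
(b ≡ b) ≡ b = 1 − |1.000 − 0.645| = 1 − 0.355 = 0.645
((b ≡ b) ≡ b) ≡ a = 1 − |0.645 − 0.556| = 1 − 0.089 = 0.911
So the left factor is ((b ≡ b) ≡ b) ≡ a = 0.911.
c ⇒ a = min(1, 1 − 0.762 + 0.556) = min(1, 0.794) = 0.794
¬(c ⇒ a) = 1 − 0.794 = 0.206
So the right-hand bound is ¬(c ⇒ a) = 0.206.
The residuum of the Łukasiewicz t-norm gives the supremum: min(1, 1 − 0.911 + 0.206).
1 − 0.911 + 0.206 = 0.295, so t = min(1, 0.295) = 0.295.
Check: 0.911 ⊙ 0.295 = max(0, 0.206) = 0.206 ≤ 0.206.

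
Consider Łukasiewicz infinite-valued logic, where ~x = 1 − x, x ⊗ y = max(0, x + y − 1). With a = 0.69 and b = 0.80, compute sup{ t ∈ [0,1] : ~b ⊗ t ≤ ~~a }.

1.00

~b = 1 − 0.80 = 0.20
So the left factor is ~b = 0.20.
~a = 1 − 0.69 = 0.31
~~a = 1 − 0.31 = 0.69
So the right-hand bound is ~~a = 0.69.
The residuum of the Łukasiewicz t-norm gives the supremum: min(1, 1 − 0.20 + 0.69).
1 − 0.20 + 0.69 = 1.49, so t = min(1, 1.49) = 1.00.
Check: 0.20 ⊗ 1.00 = max(0, 0.20) = 0.20 ≤ 0.69.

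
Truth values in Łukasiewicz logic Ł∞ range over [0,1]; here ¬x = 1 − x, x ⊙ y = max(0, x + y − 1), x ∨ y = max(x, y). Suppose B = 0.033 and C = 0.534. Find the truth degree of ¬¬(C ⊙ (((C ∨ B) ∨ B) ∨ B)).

C ∨ B = max(0.534, 0.033) = 0.534
(C ∨ B) ∨ B = max(0.534, 0.033) = 0.534
((C ∨ B) ∨ B) ∨ B = max(0.534, 0.033) = 0.534
C ⊙ (((C ∨ B) ∨ B) ∨ B) = max(0, 0.534 + 0.534 − 1) = max(0, 0.068) = 0.068
¬(C ⊙ (((C ∨ B) ∨ B) ∨ B)) = 1 − 0.068 = 0.932
¬¬(C ⊙ (((C ∨ B) ∨ B) ∨ B)) = 1 − 0.932 = 0.068

0.068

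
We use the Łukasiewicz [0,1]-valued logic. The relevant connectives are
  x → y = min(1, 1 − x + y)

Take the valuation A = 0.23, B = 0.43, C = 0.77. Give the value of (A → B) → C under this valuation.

A → B = min(1, 1 − 0.23 + 0.43) = min(1, 1.20) = 1.00
(A → B) → C = min(1, 1 − 1.00 + 0.77) = min(1, 0.77) = 0.77

0.77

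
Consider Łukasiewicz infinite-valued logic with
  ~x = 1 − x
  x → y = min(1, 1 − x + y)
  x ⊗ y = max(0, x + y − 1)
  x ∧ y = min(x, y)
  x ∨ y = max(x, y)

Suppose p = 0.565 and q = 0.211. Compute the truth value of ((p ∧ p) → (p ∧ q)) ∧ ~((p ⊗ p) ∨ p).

p ∧ p = min(0.565, 0.565) = 0.565
p ∧ q = min(0.565, 0.211) = 0.211
(p ∧ p) → (p ∧ q) = min(1, 1 − 0.565 + 0.211) = min(1, 0.646) = 0.646
p ⊗ p = max(0, 0.565 + 0.565 − 1) = max(0, 0.130) = 0.130
(p ⊗ p) ∨ p = max(0.130, 0.565) = 0.565
~((p ⊗ p) ∨ p) = 1 − 0.565 = 0.435
((p ∧ p) → (p ∧ q)) ∧ ~((p ⊗ p) ∨ p) = min(0.646, 0.435) = 0.435

0.435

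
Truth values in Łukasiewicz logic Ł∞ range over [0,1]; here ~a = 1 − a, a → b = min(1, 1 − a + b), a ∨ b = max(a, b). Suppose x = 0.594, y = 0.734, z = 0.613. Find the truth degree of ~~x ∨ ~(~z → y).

0.594

~x = 1 − 0.594 = 0.406
~~x = 1 − 0.406 = 0.594
~z = 1 − 0.613 = 0.387
~z → y = min(1, 1 − 0.387 + 0.734) = min(1, 1.347) = 1.000
~(~z → y) = 1 − 1.000 = 0.000
~~x ∨ ~(~z → y) = max(0.594, 0.000) = 0.594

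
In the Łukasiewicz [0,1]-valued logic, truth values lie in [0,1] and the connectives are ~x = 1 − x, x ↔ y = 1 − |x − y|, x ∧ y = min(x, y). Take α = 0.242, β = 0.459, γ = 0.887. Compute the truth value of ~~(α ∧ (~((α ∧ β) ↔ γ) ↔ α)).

0.242

α ∧ β = min(0.242, 0.459) = 0.242
(α ∧ β) ↔ γ = 1 − |0.242 − 0.887| = 1 − 0.645 = 0.355
~((α ∧ β) ↔ γ) = 1 − 0.355 = 0.645
~((α ∧ β) ↔ γ) ↔ α = 1 − |0.645 − 0.242| = 1 − 0.403 = 0.597
α ∧ (~((α ∧ β) ↔ γ) ↔ α) = min(0.242, 0.597) = 0.242
~(α ∧ (~((α ∧ β) ↔ γ) ↔ α)) = 1 − 0.242 = 0.758
~~(α ∧ (~((α ∧ β) ↔ γ) ↔ α)) = 1 − 0.758 = 0.242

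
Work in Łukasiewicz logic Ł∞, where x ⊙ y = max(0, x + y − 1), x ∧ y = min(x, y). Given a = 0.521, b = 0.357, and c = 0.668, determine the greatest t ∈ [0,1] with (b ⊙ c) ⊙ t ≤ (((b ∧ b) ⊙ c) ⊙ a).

b ⊙ c = max(0, 0.357 + 0.668 − 1) = max(0, 0.025) = 0.025
So the left factor is b ⊙ c = 0.025.
b ∧ b = min(0.357, 0.357) = 0.357
(b ∧ b) ⊙ c = max(0, 0.357 + 0.668 − 1) = max(0, 0.025) = 0.025
((b ∧ b) ⊙ c) ⊙ a = max(0, 0.025 + 0.521 − 1) = max(0, -0.454) = 0.000
So the right-hand bound is ((b ∧ b) ⊙ c) ⊙ a = 0.000.
The residuum of the Łukasiewicz t-norm gives the supremum: min(1, 1 − 0.025 + 0.000).
1 − 0.025 + 0.000 = 0.975, so t = min(1, 0.975) = 0.975.
Check: 0.025 ⊙ 0.975 = max(0, 0.000) = 0.000 ≤ 0.000.

0.975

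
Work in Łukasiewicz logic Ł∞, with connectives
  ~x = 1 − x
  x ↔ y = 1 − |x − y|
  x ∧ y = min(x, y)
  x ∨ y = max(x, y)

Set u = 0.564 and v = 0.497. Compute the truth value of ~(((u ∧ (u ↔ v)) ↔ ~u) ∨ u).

0.128

u ↔ v = 1 − |0.564 − 0.497| = 1 − 0.067 = 0.933
u ∧ (u ↔ v) = min(0.564, 0.933) = 0.564
~u = 1 − 0.564 = 0.436
(u ∧ (u ↔ v)) ↔ ~u = 1 − |0.564 − 0.436| = 1 − 0.128 = 0.872
((u ∧ (u ↔ v)) ↔ ~u) ∨ u = max(0.872, 0.564) = 0.872
~(((u ∧ (u ↔ v)) ↔ ~u) ∨ u) = 1 − 0.872 = 0.128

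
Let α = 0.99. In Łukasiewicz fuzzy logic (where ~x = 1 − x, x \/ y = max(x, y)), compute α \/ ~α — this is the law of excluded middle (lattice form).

~α = 1 − 0.99 = 0.01
α \/ ~α = max(0.99, 0.01) = 0.99
(The value 0.99 < 1 shows this instance is not satisfied; not a Ł∞-tautology — its value is max(a, 1−a).)

0.99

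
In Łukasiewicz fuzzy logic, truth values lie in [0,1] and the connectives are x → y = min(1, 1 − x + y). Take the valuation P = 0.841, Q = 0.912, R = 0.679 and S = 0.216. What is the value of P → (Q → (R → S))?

R → S = min(1, 1 − 0.679 + 0.216) = min(1, 0.537) = 0.537
Q → (R → S) = min(1, 1 − 0.912 + 0.537) = min(1, 0.625) = 0.625
P → (Q → (R → S)) = min(1, 1 − 0.841 + 0.625) = min(1, 0.784) = 0.784

0.784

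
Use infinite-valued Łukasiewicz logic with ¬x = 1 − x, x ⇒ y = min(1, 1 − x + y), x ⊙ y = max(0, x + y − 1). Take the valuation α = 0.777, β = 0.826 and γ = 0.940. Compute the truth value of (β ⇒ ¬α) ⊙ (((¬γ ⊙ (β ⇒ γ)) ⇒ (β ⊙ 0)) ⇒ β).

¬α = 1 − 0.777 = 0.223
β ⇒ ¬α = min(1, 1 − 0.826 + 0.223) = min(1, 0.397) = 0.397
¬γ = 1 − 0.940 = 0.060
β ⇒ γ = min(1, 1 − 0.826 + 0.940) = min(1, 1.114) = 1.000
¬γ ⊙ (β ⇒ γ) = max(0, 0.060 + 1.000 − 1) = max(0, 0.060) = 0.060
β ⊙ 0 = max(0, 0.826 + 0.000 − 1) = max(0, -0.174) = 0.000
(¬γ ⊙ (β ⇒ γ)) ⇒ (β ⊙ 0) = min(1, 1 − 0.060 + 0.000) = min(1, 0.940) = 0.940
((¬γ ⊙ (β ⇒ γ)) ⇒ (β ⊙ 0)) ⇒ β = min(1, 1 − 0.940 + 0.826) = min(1, 0.886) = 0.886
(β ⇒ ¬α) ⊙ (((¬γ ⊙ (β ⇒ γ)) ⇒ (β ⊙ 0)) ⇒ β) = max(0, 0.397 + 0.886 − 1) = max(0, 0.283) = 0.283

0.283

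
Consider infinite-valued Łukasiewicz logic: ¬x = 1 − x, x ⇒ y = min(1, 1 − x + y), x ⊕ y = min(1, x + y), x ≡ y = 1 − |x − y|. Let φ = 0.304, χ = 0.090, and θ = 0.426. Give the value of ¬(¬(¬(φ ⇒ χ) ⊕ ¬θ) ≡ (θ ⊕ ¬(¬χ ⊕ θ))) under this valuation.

0.214

φ ⇒ χ = min(1, 1 − 0.304 + 0.090) = min(1, 0.786) = 0.786
¬(φ ⇒ χ) = 1 − 0.786 = 0.214
¬θ = 1 − 0.426 = 0.574
¬(φ ⇒ χ) ⊕ ¬θ = min(1, 0.214 + 0.574) = min(1, 0.788) = 0.788
¬(¬(φ ⇒ χ) ⊕ ¬θ) = 1 − 0.788 = 0.212
¬χ = 1 − 0.090 = 0.910
¬χ ⊕ θ = min(1, 0.910 + 0.426) = min(1, 1.336) = 1.000
¬(¬χ ⊕ θ) = 1 − 1.000 = 0.000
θ ⊕ ¬(¬χ ⊕ θ) = min(1, 0.426 + 0.000) = min(1, 0.426) = 0.426
¬(¬(φ ⇒ χ) ⊕ ¬θ) ≡ (θ ⊕ ¬(¬χ ⊕ θ)) = 1 − |0.212 − 0.426| = 1 − 0.214 = 0.786
¬(¬(¬(φ ⇒ χ) ⊕ ¬θ) ≡ (θ ⊕ ¬(¬χ ⊕ θ))) = 1 − 0.786 = 0.214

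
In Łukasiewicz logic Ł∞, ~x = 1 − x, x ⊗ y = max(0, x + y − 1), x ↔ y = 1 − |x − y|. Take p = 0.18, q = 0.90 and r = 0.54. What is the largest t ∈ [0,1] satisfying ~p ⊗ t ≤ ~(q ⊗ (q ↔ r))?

~p = 1 − 0.18 = 0.82
So the left factor is ~p = 0.82.
q ↔ r = 1 − |0.90 − 0.54| = 1 − 0.36 = 0.64
q ⊗ (q ↔ r) = max(0, 0.90 + 0.64 − 1) = max(0, 0.54) = 0.54
~(q ⊗ (q ↔ r)) = 1 − 0.54 = 0.46
So the right-hand bound is ~(q ⊗ (q ↔ r)) = 0.46.
The residuum of the Łukasiewicz t-norm gives the supremum: min(1, 1 − 0.82 + 0.46).
1 − 0.82 + 0.46 = 0.64, so t = min(1, 0.64) = 0.64.
Check: 0.82 ⊗ 0.64 = max(0, 0.46) = 0.46 ≤ 0.46.

0.64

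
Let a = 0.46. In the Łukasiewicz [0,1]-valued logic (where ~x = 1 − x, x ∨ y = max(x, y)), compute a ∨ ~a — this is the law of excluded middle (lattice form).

0.54

~a = 1 − 0.46 = 0.54
a ∨ ~a = max(0.46, 0.54) = 0.54
(The value 0.54 < 1 shows this instance is not satisfied; not a Ł∞-tautology — its value is max(a, 1−a).)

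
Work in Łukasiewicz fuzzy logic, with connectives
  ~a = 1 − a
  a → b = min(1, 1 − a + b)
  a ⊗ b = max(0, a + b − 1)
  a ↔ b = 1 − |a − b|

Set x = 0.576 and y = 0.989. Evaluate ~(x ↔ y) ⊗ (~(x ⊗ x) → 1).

x ↔ y = 1 − |0.576 − 0.989| = 1 − 0.413 = 0.587
~(x ↔ y) = 1 − 0.587 = 0.413
x ⊗ x = max(0, 0.576 + 0.576 − 1) = max(0, 0.152) = 0.152
~(x ⊗ x) = 1 − 0.152 = 0.848
~(x ⊗ x) → 1 = min(1, 1 − 0.848 + 1.000) = min(1, 1.152) = 1.000
~(x ↔ y) ⊗ (~(x ⊗ x) → 1) = max(0, 0.413 + 1.000 − 1) = max(0, 0.413) = 0.413

0.413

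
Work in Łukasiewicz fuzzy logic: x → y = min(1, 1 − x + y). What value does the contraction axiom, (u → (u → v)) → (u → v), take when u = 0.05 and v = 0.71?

1.00

u → v = min(1, 1 − 0.05 + 0.71) = min(1, 1.66) = 1.00
u → (u → v) = min(1, 1 − 0.05 + 1.00) = min(1, 1.95) = 1.00
(u → (u → v)) → (u → v) = min(1, 1 − 1.00 + 1.00) = min(1, 1.00) = 1.00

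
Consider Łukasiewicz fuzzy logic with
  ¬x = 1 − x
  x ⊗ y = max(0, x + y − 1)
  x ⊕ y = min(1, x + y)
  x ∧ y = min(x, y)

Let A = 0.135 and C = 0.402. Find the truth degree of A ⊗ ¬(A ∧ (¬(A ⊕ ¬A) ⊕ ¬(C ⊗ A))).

¬A = 1 − 0.135 = 0.865
A ⊕ ¬A = min(1, 0.135 + 0.865) = min(1, 1.000) = 1.000
¬(A ⊕ ¬A) = 1 − 1.000 = 0.000
C ⊗ A = max(0, 0.402 + 0.135 − 1) = max(0, -0.463) = 0.000
¬(C ⊗ A) = 1 − 0.000 = 1.000
¬(A ⊕ ¬A) ⊕ ¬(C ⊗ A) = min(1, 0.000 + 1.000) = min(1, 1.000) = 1.000
A ∧ (¬(A ⊕ ¬A) ⊕ ¬(C ⊗ A)) = min(0.135, 1.000) = 0.135
¬(A ∧ (¬(A ⊕ ¬A) ⊕ ¬(C ⊗ A))) = 1 − 0.135 = 0.865
A ⊗ ¬(A ∧ (¬(A ⊕ ¬A) ⊕ ¬(C ⊗ A))) = max(0, 0.135 + 0.865 − 1) = max(0, 0.000) = 0.000

0.000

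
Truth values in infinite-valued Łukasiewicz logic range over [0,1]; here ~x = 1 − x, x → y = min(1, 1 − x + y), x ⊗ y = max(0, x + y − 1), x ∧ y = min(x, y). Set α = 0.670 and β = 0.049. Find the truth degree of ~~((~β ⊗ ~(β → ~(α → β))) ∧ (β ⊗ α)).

~β = 1 − 0.049 = 0.951
α → β = min(1, 1 − 0.670 + 0.049) = min(1, 0.379) = 0.379
~(α → β) = 1 − 0.379 = 0.621
β → ~(α → β) = min(1, 1 − 0.049 + 0.621) = min(1, 1.572) = 1.000
~(β → ~(α → β)) = 1 − 1.000 = 0.000
~β ⊗ ~(β → ~(α → β)) = max(0, 0.951 + 0.000 − 1) = max(0, -0.049) = 0.000
β ⊗ α = max(0, 0.049 + 0.670 − 1) = max(0, -0.281) = 0.000
(~β ⊗ ~(β → ~(α → β))) ∧ (β ⊗ α) = min(0.000, 0.000) = 0.000
~((~β ⊗ ~(β → ~(α → β))) ∧ (β ⊗ α)) = 1 − 0.000 = 1.000
~~((~β ⊗ ~(β → ~(α → β))) ∧ (β ⊗ α)) = 1 − 1.000 = 0.000

0.000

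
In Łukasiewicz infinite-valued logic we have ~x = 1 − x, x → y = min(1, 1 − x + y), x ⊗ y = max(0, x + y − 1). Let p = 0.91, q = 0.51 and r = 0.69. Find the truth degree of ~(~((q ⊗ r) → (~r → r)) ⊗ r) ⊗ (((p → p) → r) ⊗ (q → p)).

q ⊗ r = max(0, 0.51 + 0.69 − 1) = max(0, 0.20) = 0.20
~r = 1 − 0.69 = 0.31
~r → r = min(1, 1 − 0.31 + 0.69) = min(1, 1.38) = 1.00
(q ⊗ r) → (~r → r) = min(1, 1 − 0.20 + 1.00) = min(1, 1.80) = 1.00
~((q ⊗ r) → (~r → r)) = 1 − 1.00 = 0.00
~((q ⊗ r) → (~r → r)) ⊗ r = max(0, 0.00 + 0.69 − 1) = max(0, -0.31) = 0.00
~(~((q ⊗ r) → (~r → r)) ⊗ r) = 1 − 0.00 = 1.00
p → p = min(1, 1 − 0.91 + 0.91) = min(1, 1.00) = 1.00
(p → p) → r = min(1, 1 − 1.00 + 0.69) = min(1, 0.69) = 0.69
q → p = min(1, 1 − 0.51 + 0.91) = min(1, 1.40) = 1.00
((p → p) → r) ⊗ (q → p) = max(0, 0.69 + 1.00 − 1) = max(0, 0.69) = 0.69
~(~((q ⊗ r) → (~r → r)) ⊗ r) ⊗ (((p → p) → r) ⊗ (q → p)) = max(0, 1.00 + 0.69 − 1) = max(0, 0.69) = 0.69

0.69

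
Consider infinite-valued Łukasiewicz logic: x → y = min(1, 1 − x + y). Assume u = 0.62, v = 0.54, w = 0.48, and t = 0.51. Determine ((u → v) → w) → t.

0.95

u → v = min(1, 1 − 0.62 + 0.54) = min(1, 0.92) = 0.92
(u → v) → w = min(1, 1 − 0.92 + 0.48) = min(1, 0.56) = 0.56
((u → v) → w) → t = min(1, 1 − 0.56 + 0.51) = min(1, 0.95) = 0.95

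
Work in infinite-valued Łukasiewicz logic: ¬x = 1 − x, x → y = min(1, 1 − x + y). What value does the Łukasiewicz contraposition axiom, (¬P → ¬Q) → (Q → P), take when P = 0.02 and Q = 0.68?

1.00

¬P = 1 − 0.02 = 0.98
¬Q = 1 − 0.68 = 0.32
¬P → ¬Q = min(1, 1 − 0.98 + 0.32) = min(1, 0.34) = 0.34
Q → P = min(1, 1 − 0.68 + 0.02) = min(1, 0.34) = 0.34
(¬P → ¬Q) → (Q → P) = min(1, 1 − 0.34 + 0.34) = min(1, 1.00) = 1.00
(As expected: an axiom of Ł∞, always 1.)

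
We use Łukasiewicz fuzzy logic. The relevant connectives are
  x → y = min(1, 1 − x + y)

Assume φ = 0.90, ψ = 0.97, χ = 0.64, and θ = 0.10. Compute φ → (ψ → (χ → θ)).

χ → θ = min(1, 1 − 0.64 + 0.10) = min(1, 0.46) = 0.46
ψ → (χ → θ) = min(1, 1 − 0.97 + 0.46) = min(1, 0.49) = 0.49
φ → (ψ → (χ → θ)) = min(1, 1 − 0.90 + 0.49) = min(1, 0.59) = 0.59

0.59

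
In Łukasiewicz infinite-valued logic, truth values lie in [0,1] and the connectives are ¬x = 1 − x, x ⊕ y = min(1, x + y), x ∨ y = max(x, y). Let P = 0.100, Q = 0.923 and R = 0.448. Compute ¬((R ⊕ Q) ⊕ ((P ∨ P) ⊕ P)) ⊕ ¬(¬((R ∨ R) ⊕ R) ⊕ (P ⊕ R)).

0.348

R ⊕ Q = min(1, 0.448 + 0.923) = min(1, 1.371) = 1.000
P ∨ P = max(0.100, 0.100) = 0.100
(P ∨ P) ⊕ P = min(1, 0.100 + 0.100) = min(1, 0.200) = 0.200
(R ⊕ Q) ⊕ ((P ∨ P) ⊕ P) = min(1, 1.000 + 0.200) = min(1, 1.200) = 1.000
¬((R ⊕ Q) ⊕ ((P ∨ P) ⊕ P)) = 1 − 1.000 = 0.000
R ∨ R = max(0.448, 0.448) = 0.448
(R ∨ R) ⊕ R = min(1, 0.448 + 0.448) = min(1, 0.896) = 0.896
¬((R ∨ R) ⊕ R) = 1 − 0.896 = 0.104
P ⊕ R = min(1, 0.100 + 0.448) = min(1, 0.548) = 0.548
¬((R ∨ R) ⊕ R) ⊕ (P ⊕ R) = min(1, 0.104 + 0.548) = min(1, 0.652) = 0.652
¬(¬((R ∨ R) ⊕ R) ⊕ (P ⊕ R)) = 1 − 0.652 = 0.348
¬((R ⊕ Q) ⊕ ((P ∨ P) ⊕ P)) ⊕ ¬(¬((R ∨ R) ⊕ R) ⊕ (P ⊕ R)) = min(1, 0.000 + 0.348) = min(1, 0.348) = 0.348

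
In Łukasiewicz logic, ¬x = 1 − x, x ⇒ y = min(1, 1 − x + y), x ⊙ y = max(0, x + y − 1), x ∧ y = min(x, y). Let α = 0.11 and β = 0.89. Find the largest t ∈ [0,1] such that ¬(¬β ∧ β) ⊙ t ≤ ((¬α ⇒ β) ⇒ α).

0.22

¬β = 1 − 0.89 = 0.11
¬β ∧ β = min(0.11, 0.89) = 0.11
¬(¬β ∧ β) = 1 − 0.11 = 0.89
So the left factor is ¬(¬β ∧ β) = 0.89.
¬α = 1 − 0.11 = 0.89
¬α ⇒ β = min(1, 1 − 0.89 + 0.89) = min(1, 1.00) = 1.00
(¬α ⇒ β) ⇒ α = min(1, 1 − 1.00 + 0.11) = min(1, 0.11) = 0.11
So the right-hand bound is (¬α ⇒ β) ⇒ α = 0.11.
The residuum of the Łukasiewicz t-norm gives the supremum: min(1, 1 − 0.89 + 0.11).
1 − 0.89 + 0.11 = 0.22, so t = min(1, 0.22) = 0.22.
Check: 0.89 ⊙ 0.22 = max(0, 0.11) = 0.11 ≤ 0.11.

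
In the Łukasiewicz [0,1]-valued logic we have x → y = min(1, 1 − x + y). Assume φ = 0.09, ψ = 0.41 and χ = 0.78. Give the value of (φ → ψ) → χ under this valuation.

0.78

φ → ψ = min(1, 1 − 0.09 + 0.41) = min(1, 1.32) = 1.00
(φ → ψ) → χ = min(1, 1 − 1.00 + 0.78) = min(1, 0.78) = 0.78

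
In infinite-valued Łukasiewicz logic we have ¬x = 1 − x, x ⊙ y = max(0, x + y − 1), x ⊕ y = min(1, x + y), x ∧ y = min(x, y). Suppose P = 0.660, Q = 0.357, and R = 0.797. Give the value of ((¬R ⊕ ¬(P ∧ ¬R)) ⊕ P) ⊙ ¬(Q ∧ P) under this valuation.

¬R = 1 − 0.797 = 0.203
P ∧ ¬R = min(0.660, 0.203) = 0.203
¬(P ∧ ¬R) = 1 − 0.203 = 0.797
¬R ⊕ ¬(P ∧ ¬R) = min(1, 0.203 + 0.797) = min(1, 1.000) = 1.000
(¬R ⊕ ¬(P ∧ ¬R)) ⊕ P = min(1, 1.000 + 0.660) = min(1, 1.660) = 1.000
Q ∧ P = min(0.357, 0.660) = 0.357
¬(Q ∧ P) = 1 − 0.357 = 0.643
((¬R ⊕ ¬(P ∧ ¬R)) ⊕ P) ⊙ ¬(Q ∧ P) = max(0, 1.000 + 0.643 − 1) = max(0, 0.643) = 0.643

0.643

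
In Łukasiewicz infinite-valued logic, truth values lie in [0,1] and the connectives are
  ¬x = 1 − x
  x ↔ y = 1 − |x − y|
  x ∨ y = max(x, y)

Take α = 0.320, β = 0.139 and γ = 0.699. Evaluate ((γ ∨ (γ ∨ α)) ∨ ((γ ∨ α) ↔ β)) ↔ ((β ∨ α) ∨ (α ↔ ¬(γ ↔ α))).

γ ∨ α = max(0.699, 0.320) = 0.699
γ ∨ (γ ∨ α) = max(0.699, 0.699) = 0.699
(γ ∨ α) ↔ β = 1 − |0.699 − 0.139| = 1 − 0.560 = 0.440
(γ ∨ (γ ∨ α)) ∨ ((γ ∨ α) ↔ β) = max(0.699, 0.440) = 0.699
β ∨ α = max(0.139, 0.320) = 0.320
γ ↔ α = 1 − |0.699 − 0.320| = 1 − 0.379 = 0.621
¬(γ ↔ α) = 1 − 0.621 = 0.379
α ↔ ¬(γ ↔ α) = 1 − |0.320 − 0.379| = 1 − 0.059 = 0.941
(β ∨ α) ∨ (α ↔ ¬(γ ↔ α)) = max(0.320, 0.941) = 0.941
((γ ∨ (γ ∨ α)) ∨ ((γ ∨ α) ↔ β)) ↔ ((β ∨ α) ∨ (α ↔ ¬(γ ↔ α))) = 1 − |0.699 − 0.941| = 1 − 0.242 = 0.758

0.758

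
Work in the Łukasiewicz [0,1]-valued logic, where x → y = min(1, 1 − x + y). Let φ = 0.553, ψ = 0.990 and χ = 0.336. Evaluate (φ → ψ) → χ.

φ → ψ = min(1, 1 − 0.553 + 0.990) = min(1, 1.437) = 1.000
(φ → ψ) → χ = min(1, 1 − 1.000 + 0.336) = min(1, 0.336) = 0.336

0.336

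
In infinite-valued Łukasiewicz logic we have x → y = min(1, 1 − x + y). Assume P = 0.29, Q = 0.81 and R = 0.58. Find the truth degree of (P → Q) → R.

0.58

P → Q = min(1, 1 − 0.29 + 0.81) = min(1, 1.52) = 1.00
(P → Q) → R = min(1, 1 − 1.00 + 0.58) = min(1, 0.58) = 0.58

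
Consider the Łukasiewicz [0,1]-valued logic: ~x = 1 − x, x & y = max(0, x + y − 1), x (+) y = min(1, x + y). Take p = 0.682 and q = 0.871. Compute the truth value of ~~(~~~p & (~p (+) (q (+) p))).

~p = 1 − 0.682 = 0.318
~~p = 1 − 0.318 = 0.682
~~~p = 1 − 0.682 = 0.318
q (+) p = min(1, 0.871 + 0.682) = min(1, 1.553) = 1.000
~p (+) (q (+) p) = min(1, 0.318 + 1.000) = min(1, 1.318) = 1.000
~~~p & (~p (+) (q (+) p)) = max(0, 0.318 + 1.000 − 1) = max(0, 0.318) = 0.318
~(~~~p & (~p (+) (q (+) p))) = 1 − 0.318 = 0.682
~~(~~~p & (~p (+) (q (+) p))) = 1 − 0.682 = 0.318

0.318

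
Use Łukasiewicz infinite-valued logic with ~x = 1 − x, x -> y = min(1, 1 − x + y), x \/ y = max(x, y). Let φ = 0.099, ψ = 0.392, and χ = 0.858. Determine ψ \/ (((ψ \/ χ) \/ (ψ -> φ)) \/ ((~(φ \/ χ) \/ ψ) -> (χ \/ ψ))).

ψ \/ χ = max(0.392, 0.858) = 0.858
ψ -> φ = min(1, 1 − 0.392 + 0.099) = min(1, 0.707) = 0.707
(ψ \/ χ) \/ (ψ -> φ) = max(0.858, 0.707) = 0.858
φ \/ χ = max(0.099, 0.858) = 0.858
~(φ \/ χ) = 1 − 0.858 = 0.142
~(φ \/ χ) \/ ψ = max(0.142, 0.392) = 0.392
χ \/ ψ = max(0.858, 0.392) = 0.858
(~(φ \/ χ) \/ ψ) -> (χ \/ ψ) = min(1, 1 − 0.392 + 0.858) = min(1, 1.466) = 1.000
((ψ \/ χ) \/ (ψ -> φ)) \/ ((~(φ \/ χ) \/ ψ) -> (χ \/ ψ)) = max(0.858, 1.000) = 1.000
ψ \/ (((ψ \/ χ) \/ (ψ -> φ)) \/ ((~(φ \/ χ) \/ ψ) -> (χ \/ ψ))) = max(0.392, 1.000) = 1.000

1.000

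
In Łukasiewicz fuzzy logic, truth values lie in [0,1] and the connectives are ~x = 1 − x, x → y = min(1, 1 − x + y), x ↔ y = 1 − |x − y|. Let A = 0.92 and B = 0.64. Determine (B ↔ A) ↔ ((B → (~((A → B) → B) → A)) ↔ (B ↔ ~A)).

B ↔ A = 1 − |0.64 − 0.92| = 1 − 0.28 = 0.72
A → B = min(1, 1 − 0.92 + 0.64) = min(1, 0.72) = 0.72
(A → B) → B = min(1, 1 − 0.72 + 0.64) = min(1, 0.92) = 0.92
~((A → B) → B) = 1 − 0.92 = 0.08
~((A → B) → B) → A = min(1, 1 − 0.08 + 0.92) = min(1, 1.84) = 1.00
B → (~((A → B) → B) → A) = min(1, 1 − 0.64 + 1.00) = min(1, 1.36) = 1.00
~A = 1 − 0.92 = 0.08
B ↔ ~A = 1 − |0.64 − 0.08| = 1 − 0.56 = 0.44
(B → (~((A → B) → B) → A)) ↔ (B ↔ ~A) = 1 − |1.00 − 0.44| = 1 − 0.56 = 0.44
(B ↔ A) ↔ ((B → (~((A → B) → B) → A)) ↔ (B ↔ ~A)) = 1 − |0.72 − 0.44| = 1 − 0.28 = 0.72

0.72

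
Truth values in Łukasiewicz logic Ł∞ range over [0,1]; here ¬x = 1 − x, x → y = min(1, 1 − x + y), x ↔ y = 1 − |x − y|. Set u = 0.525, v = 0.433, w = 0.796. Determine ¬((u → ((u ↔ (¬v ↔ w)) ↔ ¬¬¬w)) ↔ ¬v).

0.358

¬v = 1 − 0.433 = 0.567
¬v ↔ w = 1 − |0.567 − 0.796| = 1 − 0.229 = 0.771
u ↔ (¬v ↔ w) = 1 − |0.525 − 0.771| = 1 − 0.246 = 0.754
¬w = 1 − 0.796 = 0.204
¬¬w = 1 − 0.204 = 0.796
¬¬¬w = 1 − 0.796 = 0.204
(u ↔ (¬v ↔ w)) ↔ ¬¬¬w = 1 − |0.754 − 0.204| = 1 − 0.550 = 0.450
u → ((u ↔ (¬v ↔ w)) ↔ ¬¬¬w) = min(1, 1 − 0.525 + 0.450) = min(1, 0.925) = 0.925
(u → ((u ↔ (¬v ↔ w)) ↔ ¬¬¬w)) ↔ ¬v = 1 − |0.925 − 0.567| = 1 − 0.358 = 0.642
¬((u → ((u ↔ (¬v ↔ w)) ↔ ¬¬¬w)) ↔ ¬v) = 1 − 0.642 = 0.358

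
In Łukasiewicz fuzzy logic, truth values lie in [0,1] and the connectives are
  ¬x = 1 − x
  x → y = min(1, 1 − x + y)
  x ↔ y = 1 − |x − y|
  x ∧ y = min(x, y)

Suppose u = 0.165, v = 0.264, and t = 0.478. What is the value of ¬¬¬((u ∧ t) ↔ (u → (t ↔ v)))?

0.835

u ∧ t = min(0.165, 0.478) = 0.165
t ↔ v = 1 − |0.478 − 0.264| = 1 − 0.214 = 0.786
u → (t ↔ v) = min(1, 1 − 0.165 + 0.786) = min(1, 1.621) = 1.000
(u ∧ t) ↔ (u → (t ↔ v)) = 1 − |0.165 − 1.000| = 1 − 0.835 = 0.165
¬((u ∧ t) ↔ (u → (t ↔ v))) = 1 − 0.165 = 0.835
¬¬((u ∧ t) ↔ (u → (t ↔ v))) = 1 − 0.835 = 0.165
¬¬¬((u ∧ t) ↔ (u → (t ↔ v))) = 1 − 0.165 = 0.835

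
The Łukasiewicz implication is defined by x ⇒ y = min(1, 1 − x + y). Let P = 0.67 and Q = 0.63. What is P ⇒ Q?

0.96

P ⇒ Q = min(1, 1 − 0.67 + 0.63) = min(1, 0.96) = 0.96
For comparison, the Gödel implication (1 if x ≤ y else y) would give 0.63.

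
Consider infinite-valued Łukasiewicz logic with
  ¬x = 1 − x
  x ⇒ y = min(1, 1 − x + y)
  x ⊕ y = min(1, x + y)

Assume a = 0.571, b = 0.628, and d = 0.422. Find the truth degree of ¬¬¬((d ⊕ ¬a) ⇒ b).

¬a = 1 − 0.571 = 0.429
d ⊕ ¬a = min(1, 0.422 + 0.429) = min(1, 0.851) = 0.851
(d ⊕ ¬a) ⇒ b = min(1, 1 − 0.851 + 0.628) = min(1, 0.777) = 0.777
¬((d ⊕ ¬a) ⇒ b) = 1 − 0.777 = 0.223
¬¬((d ⊕ ¬a) ⇒ b) = 1 − 0.223 = 0.777
¬¬¬((d ⊕ ¬a) ⇒ b) = 1 − 0.777 = 0.223

0.223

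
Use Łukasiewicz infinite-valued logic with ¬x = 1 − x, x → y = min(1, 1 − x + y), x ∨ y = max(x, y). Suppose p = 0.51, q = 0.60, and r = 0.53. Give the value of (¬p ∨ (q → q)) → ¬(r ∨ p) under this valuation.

0.47

¬p = 1 − 0.51 = 0.49
q → q = min(1, 1 − 0.60 + 0.60) = min(1, 1.00) = 1.00
¬p ∨ (q → q) = max(0.49, 1.00) = 1.00
r ∨ p = max(0.53, 0.51) = 0.53
¬(r ∨ p) = 1 − 0.53 = 0.47
(¬p ∨ (q → q)) → ¬(r ∨ p) = min(1, 1 − 1.00 + 0.47) = min(1, 0.47) = 0.47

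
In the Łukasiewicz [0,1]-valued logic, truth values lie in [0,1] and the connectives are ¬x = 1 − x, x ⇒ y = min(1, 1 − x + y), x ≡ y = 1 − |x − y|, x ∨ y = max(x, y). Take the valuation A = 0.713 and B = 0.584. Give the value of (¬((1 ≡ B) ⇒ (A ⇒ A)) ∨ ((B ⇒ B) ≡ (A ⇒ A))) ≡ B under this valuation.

1 ≡ B = 1 − |1.000 − 0.584| = 1 − 0.416 = 0.584
A ⇒ A = min(1, 1 − 0.713 + 0.713) = min(1, 1.000) = 1.000
(1 ≡ B) ⇒ (A ⇒ A) = min(1, 1 − 0.584 + 1.000) = min(1, 1.416) = 1.000
¬((1 ≡ B) ⇒ (A ⇒ A)) = 1 − 1.000 = 0.000
B ⇒ B = min(1, 1 − 0.584 + 0.584) = min(1, 1.000) = 1.000
(B ⇒ B) ≡ (A ⇒ A) = 1 − |1.000 − 1.000| = 1 − 0.000 = 1.000
¬((1 ≡ B) ⇒ (A ⇒ A)) ∨ ((B ⇒ B) ≡ (A ⇒ A)) = max(0.000, 1.000) = 1.000
(¬((1 ≡ B) ⇒ (A ⇒ A)) ∨ ((B ⇒ B) ≡ (A ⇒ A))) ≡ B = 1 − |1.000 − 0.584| = 1 − 0.416 = 0.584

0.584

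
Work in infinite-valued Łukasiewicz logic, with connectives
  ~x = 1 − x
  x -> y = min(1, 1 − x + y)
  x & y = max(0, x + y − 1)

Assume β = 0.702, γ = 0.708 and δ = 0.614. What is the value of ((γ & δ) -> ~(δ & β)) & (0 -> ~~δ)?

1.000

γ & δ = max(0, 0.708 + 0.614 − 1) = max(0, 0.322) = 0.322
δ & β = max(0, 0.614 + 0.702 − 1) = max(0, 0.316) = 0.316
~(δ & β) = 1 − 0.316 = 0.684
(γ & δ) -> ~(δ & β) = min(1, 1 − 0.322 + 0.684) = min(1, 1.362) = 1.000
~δ = 1 − 0.614 = 0.386
~~δ = 1 − 0.386 = 0.614
0 -> ~~δ = min(1, 1 − 0.000 + 0.614) = min(1, 1.614) = 1.000
((γ & δ) -> ~(δ & β)) & (0 -> ~~δ) = max(0, 1.000 + 1.000 − 1) = max(0, 1.000) = 1.000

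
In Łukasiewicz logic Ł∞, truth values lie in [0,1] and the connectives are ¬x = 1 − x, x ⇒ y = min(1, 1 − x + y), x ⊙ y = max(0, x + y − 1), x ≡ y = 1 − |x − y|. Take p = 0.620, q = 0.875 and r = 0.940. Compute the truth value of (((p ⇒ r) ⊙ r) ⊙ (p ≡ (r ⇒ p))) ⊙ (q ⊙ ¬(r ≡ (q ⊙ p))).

p ⇒ r = min(1, 1 − 0.620 + 0.940) = min(1, 1.320) = 1.000
(p ⇒ r) ⊙ r = max(0, 1.000 + 0.940 − 1) = max(0, 0.940) = 0.940
r ⇒ p = min(1, 1 − 0.940 + 0.620) = min(1, 0.680) = 0.680
p ≡ (r ⇒ p) = 1 − |0.620 − 0.680| = 1 − 0.060 = 0.940
((p ⇒ r) ⊙ r) ⊙ (p ≡ (r ⇒ p)) = max(0, 0.940 + 0.940 − 1) = max(0, 0.880) = 0.880
q ⊙ p = max(0, 0.875 + 0.620 − 1) = max(0, 0.495) = 0.495
r ≡ (q ⊙ p) = 1 − |0.940 − 0.495| = 1 − 0.445 = 0.555
¬(r ≡ (q ⊙ p)) = 1 − 0.555 = 0.445
q ⊙ ¬(r ≡ (q ⊙ p)) = max(0, 0.875 + 0.445 − 1) = max(0, 0.320) = 0.320
(((p ⇒ r) ⊙ r) ⊙ (p ≡ (r ⇒ p))) ⊙ (q ⊙ ¬(r ≡ (q ⊙ p))) = max(0, 0.880 + 0.320 − 1) = max(0, 0.200) = 0.200

0.200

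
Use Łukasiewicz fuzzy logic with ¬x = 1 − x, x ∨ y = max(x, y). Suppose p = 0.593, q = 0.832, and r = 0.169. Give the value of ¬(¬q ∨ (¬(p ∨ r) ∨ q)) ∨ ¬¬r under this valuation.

0.169

¬q = 1 − 0.832 = 0.168
p ∨ r = max(0.593, 0.169) = 0.593
¬(p ∨ r) = 1 − 0.593 = 0.407
¬(p ∨ r) ∨ q = max(0.407, 0.832) = 0.832
¬q ∨ (¬(p ∨ r) ∨ q) = max(0.168, 0.832) = 0.832
¬(¬q ∨ (¬(p ∨ r) ∨ q)) = 1 − 0.832 = 0.168
¬r = 1 − 0.169 = 0.831
¬¬r = 1 − 0.831 = 0.169
¬(¬q ∨ (¬(p ∨ r) ∨ q)) ∨ ¬¬r = max(0.168, 0.169) = 0.169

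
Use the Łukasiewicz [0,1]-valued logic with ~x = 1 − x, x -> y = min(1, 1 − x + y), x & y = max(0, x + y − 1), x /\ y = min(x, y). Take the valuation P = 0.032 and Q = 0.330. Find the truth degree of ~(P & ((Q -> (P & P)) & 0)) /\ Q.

P & P = max(0, 0.032 + 0.032 − 1) = max(0, -0.936) = 0.000
Q -> (P & P) = min(1, 1 − 0.330 + 0.000) = min(1, 0.670) = 0.670
(Q -> (P & P)) & 0 = max(0, 0.670 + 0.000 − 1) = max(0, -0.330) = 0.000
P & ((Q -> (P & P)) & 0) = max(0, 0.032 + 0.000 − 1) = max(0, -0.968) = 0.000
~(P & ((Q -> (P & P)) & 0)) = 1 − 0.000 = 1.000
~(P & ((Q -> (P & P)) & 0)) /\ Q = min(1.000, 0.330) = 0.330

0.330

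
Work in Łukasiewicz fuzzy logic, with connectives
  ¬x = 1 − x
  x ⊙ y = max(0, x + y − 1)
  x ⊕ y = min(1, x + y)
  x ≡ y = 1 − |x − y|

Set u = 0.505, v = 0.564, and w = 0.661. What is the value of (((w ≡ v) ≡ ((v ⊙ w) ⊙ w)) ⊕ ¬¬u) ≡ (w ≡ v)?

0.699

w ≡ v = 1 − |0.661 − 0.564| = 1 − 0.097 = 0.903
v ⊙ w = max(0, 0.564 + 0.661 − 1) = max(0, 0.225) = 0.225
(v ⊙ w) ⊙ w = max(0, 0.225 + 0.661 − 1) = max(0, -0.114) = 0.000
(w ≡ v) ≡ ((v ⊙ w) ⊙ w) = 1 − |0.903 − 0.000| = 1 − 0.903 = 0.097
¬u = 1 − 0.505 = 0.495
¬¬u = 1 − 0.495 = 0.505
((w ≡ v) ≡ ((v ⊙ w) ⊙ w)) ⊕ ¬¬u = min(1, 0.097 + 0.505) = min(1, 0.602) = 0.602
(((w ≡ v) ≡ ((v ⊙ w) ⊙ w)) ⊕ ¬¬u) ≡ (w ≡ v) = 1 − |0.602 − 0.903| = 1 − 0.301 = 0.699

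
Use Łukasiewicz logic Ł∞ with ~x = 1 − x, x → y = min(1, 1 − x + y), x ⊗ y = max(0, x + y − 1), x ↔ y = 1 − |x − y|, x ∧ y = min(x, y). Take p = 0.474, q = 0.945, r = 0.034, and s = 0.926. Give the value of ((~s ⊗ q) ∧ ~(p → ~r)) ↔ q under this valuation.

~s = 1 − 0.926 = 0.074
~s ⊗ q = max(0, 0.074 + 0.945 − 1) = max(0, 0.019) = 0.019
~r = 1 − 0.034 = 0.966
p → ~r = min(1, 1 − 0.474 + 0.966) = min(1, 1.492) = 1.000
~(p → ~r) = 1 − 1.000 = 0.000
(~s ⊗ q) ∧ ~(p → ~r) = min(0.019, 0.000) = 0.000
((~s ⊗ q) ∧ ~(p → ~r)) ↔ q = 1 − |0.000 − 0.945| = 1 − 0.945 = 0.055

0.055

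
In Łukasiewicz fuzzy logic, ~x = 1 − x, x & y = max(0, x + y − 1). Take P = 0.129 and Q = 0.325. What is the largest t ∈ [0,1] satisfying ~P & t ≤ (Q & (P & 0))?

0.129

~P = 1 − 0.129 = 0.871
So the left factor is ~P = 0.871.
P & 0 = max(0, 0.129 + 0.000 − 1) = max(0, -0.871) = 0.000
Q & (P & 0) = max(0, 0.325 + 0.000 − 1) = max(0, -0.675) = 0.000
So the right-hand bound is Q & (P & 0) = 0.000.
The residuum of the Łukasiewicz t-norm gives the supremum: min(1, 1 − 0.871 + 0.000).
1 − 0.871 + 0.000 = 0.129, so t = min(1, 0.129) = 0.129.
Check: 0.871 & 0.129 = max(0, 0.000) = 0.000 ≤ 0.000.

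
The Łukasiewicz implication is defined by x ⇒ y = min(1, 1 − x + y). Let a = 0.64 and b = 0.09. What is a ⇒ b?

0.45

a ⇒ b = min(1, 1 − 0.64 + 0.09) = min(1, 0.45) = 0.45
For comparison, the Gödel implication (1 if x ≤ y else y) would give 0.09.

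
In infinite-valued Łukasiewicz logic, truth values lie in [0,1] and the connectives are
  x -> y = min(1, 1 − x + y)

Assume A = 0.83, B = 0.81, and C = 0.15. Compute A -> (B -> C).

0.51

B -> C = min(1, 1 − 0.81 + 0.15) = min(1, 0.34) = 0.34
A -> (B -> C) = min(1, 1 − 0.83 + 0.34) = min(1, 0.51) = 0.51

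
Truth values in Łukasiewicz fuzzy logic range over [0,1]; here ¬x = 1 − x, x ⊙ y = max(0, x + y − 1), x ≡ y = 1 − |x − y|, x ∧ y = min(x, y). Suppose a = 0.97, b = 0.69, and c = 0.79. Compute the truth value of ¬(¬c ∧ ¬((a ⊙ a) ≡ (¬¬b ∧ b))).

¬c = 1 − 0.79 = 0.21
a ⊙ a = max(0, 0.97 + 0.97 − 1) = max(0, 0.94) = 0.94
¬b = 1 − 0.69 = 0.31
¬¬b = 1 − 0.31 = 0.69
¬¬b ∧ b = min(0.69, 0.69) = 0.69
(a ⊙ a) ≡ (¬¬b ∧ b) = 1 − |0.94 − 0.69| = 1 − 0.25 = 0.75
¬((a ⊙ a) ≡ (¬¬b ∧ b)) = 1 − 0.75 = 0.25
¬c ∧ ¬((a ⊙ a) ≡ (¬¬b ∧ b)) = min(0.21, 0.25) = 0.21
¬(¬c ∧ ¬((a ⊙ a) ≡ (¬¬b ∧ b))) = 1 − 0.21 = 0.79

0.79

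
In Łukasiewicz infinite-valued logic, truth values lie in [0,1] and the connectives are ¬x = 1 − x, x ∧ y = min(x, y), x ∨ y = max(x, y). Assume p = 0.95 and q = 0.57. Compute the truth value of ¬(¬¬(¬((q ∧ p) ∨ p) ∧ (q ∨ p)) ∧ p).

q ∧ p = min(0.57, 0.95) = 0.57
(q ∧ p) ∨ p = max(0.57, 0.95) = 0.95
¬((q ∧ p) ∨ p) = 1 − 0.95 = 0.05
q ∨ p = max(0.57, 0.95) = 0.95
¬((q ∧ p) ∨ p) ∧ (q ∨ p) = min(0.05, 0.95) = 0.05
¬(¬((q ∧ p) ∨ p) ∧ (q ∨ p)) = 1 − 0.05 = 0.95
¬¬(¬((q ∧ p) ∨ p) ∧ (q ∨ p)) = 1 − 0.95 = 0.05
¬¬(¬((q ∧ p) ∨ p) ∧ (q ∨ p)) ∧ p = min(0.05, 0.95) = 0.05
¬(¬¬(¬((q ∧ p) ∨ p) ∧ (q ∨ p)) ∧ p) = 1 − 0.05 = 0.95

0.95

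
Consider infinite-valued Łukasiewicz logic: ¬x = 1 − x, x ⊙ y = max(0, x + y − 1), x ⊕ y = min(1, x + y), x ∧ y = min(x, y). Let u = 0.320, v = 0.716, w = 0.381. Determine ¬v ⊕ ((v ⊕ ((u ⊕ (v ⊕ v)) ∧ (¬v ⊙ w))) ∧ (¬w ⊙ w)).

¬v = 1 − 0.716 = 0.284
v ⊕ v = min(1, 0.716 + 0.716) = min(1, 1.432) = 1.000
u ⊕ (v ⊕ v) = min(1, 0.320 + 1.000) = min(1, 1.320) = 1.000
¬v ⊙ w = max(0, 0.284 + 0.381 − 1) = max(0, -0.335) = 0.000
(u ⊕ (v ⊕ v)) ∧ (¬v ⊙ w) = min(1.000, 0.000) = 0.000
v ⊕ ((u ⊕ (v ⊕ v)) ∧ (¬v ⊙ w)) = min(1, 0.716 + 0.000) = min(1, 0.716) = 0.716
¬w = 1 − 0.381 = 0.619
¬w ⊙ w = max(0, 0.619 + 0.381 − 1) = max(0, 0.000) = 0.000
(v ⊕ ((u ⊕ (v ⊕ v)) ∧ (¬v ⊙ w))) ∧ (¬w ⊙ w) = min(0.716, 0.000) = 0.000
¬v ⊕ ((v ⊕ ((u ⊕ (v ⊕ v)) ∧ (¬v ⊙ w))) ∧ (¬w ⊙ w)) = min(1, 0.284 + 0.000) = min(1, 0.284) = 0.284

0.284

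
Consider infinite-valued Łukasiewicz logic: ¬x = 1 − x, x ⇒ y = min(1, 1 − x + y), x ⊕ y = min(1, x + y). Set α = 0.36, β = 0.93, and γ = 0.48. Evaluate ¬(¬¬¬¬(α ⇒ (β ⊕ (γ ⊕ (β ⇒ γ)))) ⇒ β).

β ⇒ γ = min(1, 1 − 0.93 + 0.48) = min(1, 0.55) = 0.55
γ ⊕ (β ⇒ γ) = min(1, 0.48 + 0.55) = min(1, 1.03) = 1.00
β ⊕ (γ ⊕ (β ⇒ γ)) = min(1, 0.93 + 1.00) = min(1, 1.93) = 1.00
α ⇒ (β ⊕ (γ ⊕ (β ⇒ γ))) = min(1, 1 − 0.36 + 1.00) = min(1, 1.64) = 1.00
¬(α ⇒ (β ⊕ (γ ⊕ (β ⇒ γ)))) = 1 − 1.00 = 0.00
¬¬(α ⇒ (β ⊕ (γ ⊕ (β ⇒ γ)))) = 1 − 0.00 = 1.00
¬¬¬(α ⇒ (β ⊕ (γ ⊕ (β ⇒ γ)))) = 1 − 1.00 = 0.00
¬¬¬¬(α ⇒ (β ⊕ (γ ⊕ (β ⇒ γ)))) = 1 − 0.00 = 1.00
¬¬¬¬(α ⇒ (β ⊕ (γ ⊕ (β ⇒ γ)))) ⇒ β = min(1, 1 − 1.00 + 0.93) = min(1, 0.93) = 0.93
¬(¬¬¬¬(α ⇒ (β ⊕ (γ ⊕ (β ⇒ γ)))) ⇒ β) = 1 − 0.93 = 0.07

0.07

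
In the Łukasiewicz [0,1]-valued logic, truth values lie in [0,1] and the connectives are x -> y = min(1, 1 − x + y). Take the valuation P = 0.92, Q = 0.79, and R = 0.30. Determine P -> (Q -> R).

0.59

Q -> R = min(1, 1 − 0.79 + 0.30) = min(1, 0.51) = 0.51
P -> (Q -> R) = min(1, 1 − 0.92 + 0.51) = min(1, 0.59) = 0.59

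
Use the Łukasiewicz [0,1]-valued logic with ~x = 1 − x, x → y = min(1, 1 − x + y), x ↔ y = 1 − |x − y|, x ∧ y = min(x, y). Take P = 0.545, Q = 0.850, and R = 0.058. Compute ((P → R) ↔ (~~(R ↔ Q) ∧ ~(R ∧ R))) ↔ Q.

0.845

P → R = min(1, 1 − 0.545 + 0.058) = min(1, 0.513) = 0.513
R ↔ Q = 1 − |0.058 − 0.850| = 1 − 0.792 = 0.208
~(R ↔ Q) = 1 − 0.208 = 0.792
~~(R ↔ Q) = 1 − 0.792 = 0.208
R ∧ R = min(0.058, 0.058) = 0.058
~(R ∧ R) = 1 − 0.058 = 0.942
~~(R ↔ Q) ∧ ~(R ∧ R) = min(0.208, 0.942) = 0.208
(P → R) ↔ (~~(R ↔ Q) ∧ ~(R ∧ R)) = 1 − |0.513 − 0.208| = 1 − 0.305 = 0.695
((P → R) ↔ (~~(R ↔ Q) ∧ ~(R ∧ R))) ↔ Q = 1 − |0.695 − 0.850| = 1 − 0.155 = 0.845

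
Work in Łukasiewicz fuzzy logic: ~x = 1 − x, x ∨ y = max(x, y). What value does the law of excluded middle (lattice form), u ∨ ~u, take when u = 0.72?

~u = 1 − 0.72 = 0.28
u ∨ ~u = max(0.72, 0.28) = 0.72
(The value 0.72 < 1 shows this instance is not satisfied; not a Ł∞-tautology — its value is max(a, 1−a).)

0.72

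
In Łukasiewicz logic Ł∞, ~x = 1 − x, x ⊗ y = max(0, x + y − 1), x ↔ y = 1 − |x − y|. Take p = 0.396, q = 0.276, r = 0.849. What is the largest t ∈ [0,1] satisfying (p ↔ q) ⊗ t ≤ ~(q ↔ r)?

0.693

p ↔ q = 1 − |0.396 − 0.276| = 1 − 0.120 = 0.880
So the left factor is p ↔ q = 0.880.
q ↔ r = 1 − |0.276 − 0.849| = 1 − 0.573 = 0.427
~(q ↔ r) = 1 − 0.427 = 0.573
So the right-hand bound is ~(q ↔ r) = 0.573.
The residuum of the Łukasiewicz t-norm gives the supremum: min(1, 1 − 0.880 + 0.573).
1 − 0.880 + 0.573 = 0.693, so t = min(1, 0.693) = 0.693.
Check: 0.880 ⊗ 0.693 = max(0, 0.573) = 0.573 ≤ 0.573.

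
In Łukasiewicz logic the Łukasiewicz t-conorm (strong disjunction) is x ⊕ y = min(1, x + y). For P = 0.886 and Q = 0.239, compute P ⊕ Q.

1.000

P ⊕ Q = min(1, 0.886 + 0.239) = min(1, 1.125) = 1.000
For comparison, the Gödel t-conorm max(x, y) would give 0.886.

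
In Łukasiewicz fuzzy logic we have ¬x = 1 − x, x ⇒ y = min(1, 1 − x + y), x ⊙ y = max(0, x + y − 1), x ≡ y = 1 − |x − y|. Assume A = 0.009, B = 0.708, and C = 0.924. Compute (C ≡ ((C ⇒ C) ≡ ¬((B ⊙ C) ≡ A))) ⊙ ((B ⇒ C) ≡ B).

C ⇒ C = min(1, 1 − 0.924 + 0.924) = min(1, 1.000) = 1.000
B ⊙ C = max(0, 0.708 + 0.924 − 1) = max(0, 0.632) = 0.632
(B ⊙ C) ≡ A = 1 − |0.632 − 0.009| = 1 − 0.623 = 0.377
¬((B ⊙ C) ≡ A) = 1 − 0.377 = 0.623
(C ⇒ C) ≡ ¬((B ⊙ C) ≡ A) = 1 − |1.000 − 0.623| = 1 − 0.377 = 0.623
C ≡ ((C ⇒ C) ≡ ¬((B ⊙ C) ≡ A)) = 1 − |0.924 − 0.623| = 1 − 0.301 = 0.699
B ⇒ C = min(1, 1 − 0.708 + 0.924) = min(1, 1.216) = 1.000
(B ⇒ C) ≡ B = 1 − |1.000 − 0.708| = 1 − 0.292 = 0.708
(C ≡ ((C ⇒ C) ≡ ¬((B ⊙ C) ≡ A))) ⊙ ((B ⇒ C) ≡ B) = max(0, 0.699 + 0.708 − 1) = max(0, 0.407) = 0.407

0.407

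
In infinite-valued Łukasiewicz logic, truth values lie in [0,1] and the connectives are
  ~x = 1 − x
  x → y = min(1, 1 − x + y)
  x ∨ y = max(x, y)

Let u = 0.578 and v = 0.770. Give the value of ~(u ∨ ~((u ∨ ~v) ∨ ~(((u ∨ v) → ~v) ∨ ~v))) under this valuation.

~v = 1 − 0.770 = 0.230
u ∨ ~v = max(0.578, 0.230) = 0.578
u ∨ v = max(0.578, 0.770) = 0.770
(u ∨ v) → ~v = min(1, 1 − 0.770 + 0.230) = min(1, 0.460) = 0.460
((u ∨ v) → ~v) ∨ ~v = max(0.460, 0.230) = 0.460
~(((u ∨ v) → ~v) ∨ ~v) = 1 − 0.460 = 0.540
(u ∨ ~v) ∨ ~(((u ∨ v) → ~v) ∨ ~v) = max(0.578, 0.540) = 0.578
~((u ∨ ~v) ∨ ~(((u ∨ v) → ~v) ∨ ~v)) = 1 − 0.578 = 0.422
u ∨ ~((u ∨ ~v) ∨ ~(((u ∨ v) → ~v) ∨ ~v)) = max(0.578, 0.422) = 0.578
~(u ∨ ~((u ∨ ~v) ∨ ~(((u ∨ v) → ~v) ∨ ~v))) = 1 − 0.578 = 0.422

0.422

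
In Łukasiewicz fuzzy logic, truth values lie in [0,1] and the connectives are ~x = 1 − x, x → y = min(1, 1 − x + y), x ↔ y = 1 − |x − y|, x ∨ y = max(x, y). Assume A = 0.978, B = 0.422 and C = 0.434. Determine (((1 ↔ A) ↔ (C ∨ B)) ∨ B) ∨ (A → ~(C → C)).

1 ↔ A = 1 − |1.000 − 0.978| = 1 − 0.022 = 0.978
C ∨ B = max(0.434, 0.422) = 0.434
(1 ↔ A) ↔ (C ∨ B) = 1 − |0.978 − 0.434| = 1 − 0.544 = 0.456
((1 ↔ A) ↔ (C ∨ B)) ∨ B = max(0.456, 0.422) = 0.456
C → C = min(1, 1 − 0.434 + 0.434) = min(1, 1.000) = 1.000
~(C → C) = 1 − 1.000 = 0.000
A → ~(C → C) = min(1, 1 − 0.978 + 0.000) = min(1, 0.022) = 0.022
(((1 ↔ A) ↔ (C ∨ B)) ∨ B) ∨ (A → ~(C → C)) = max(0.456, 0.022) = 0.456

0.456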